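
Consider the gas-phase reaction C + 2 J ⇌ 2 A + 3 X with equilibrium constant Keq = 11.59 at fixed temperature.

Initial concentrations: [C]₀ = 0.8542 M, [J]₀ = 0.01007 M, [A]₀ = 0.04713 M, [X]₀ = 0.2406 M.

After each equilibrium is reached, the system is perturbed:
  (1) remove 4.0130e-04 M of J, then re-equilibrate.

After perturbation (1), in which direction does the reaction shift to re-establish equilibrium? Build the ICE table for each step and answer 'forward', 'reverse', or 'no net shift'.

Q₀ = 0.3572 vs Keq = 11.59 ⇒ Q<K, forward
Step 1:
                    C           J           A           X
  I            0.8542     0.01007     0.04713      0.2406
  C         -0.003925    -0.00785     0.00785     0.01177
  E            0.8503     0.00222     0.05498      0.2524
  solve Keq expr → x = 0.003925; check Q = 11.59
Then remove 4.0130e-04 M of J.
Step 2:
                    C           J           A           X
  I            0.8503    0.001819     0.05498      0.2524
  C        1.8917e-04  3.7834e-04 -3.7834e-04 -5.6751e-04
  E            0.8505    0.002198      0.0546      0.2518
  solve Keq expr → x = -1.8917e-04; check Q = 11.59

Direction: reverse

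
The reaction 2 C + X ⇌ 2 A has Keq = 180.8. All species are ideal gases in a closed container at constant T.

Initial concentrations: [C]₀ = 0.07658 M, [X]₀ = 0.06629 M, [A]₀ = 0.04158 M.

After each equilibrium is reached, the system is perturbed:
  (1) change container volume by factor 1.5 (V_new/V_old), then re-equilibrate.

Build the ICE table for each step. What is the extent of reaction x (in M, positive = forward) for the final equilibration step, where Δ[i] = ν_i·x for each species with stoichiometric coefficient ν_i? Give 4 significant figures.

x = -0.001421 M

Q₀ = 4.447 vs Keq = 180.8 ⇒ Q<K, forward
Step 1:
                  C         X         A
  I         0.07658   0.06629   0.04158
  C        -0.04553  -0.02276   0.04553
  E         0.03105   0.04353   0.08711
  solve Keq expr → x = 0.02276; check Q = 180.8
Then change container volume by factor 1.5 (V_new/V_old).
Step 2:
                  C         X         A
  I          0.0207   0.02902   0.05807
  C        0.002842  0.001421 -0.002842
  E         0.02354   0.03044   0.05523
  solve Keq expr → x = -0.001421; check Q = 180.8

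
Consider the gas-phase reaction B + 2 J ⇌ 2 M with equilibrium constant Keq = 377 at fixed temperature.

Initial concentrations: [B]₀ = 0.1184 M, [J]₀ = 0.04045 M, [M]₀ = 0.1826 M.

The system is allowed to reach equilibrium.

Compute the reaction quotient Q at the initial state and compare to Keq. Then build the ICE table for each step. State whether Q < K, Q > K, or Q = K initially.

Q₀ = 172.1 vs Keq = 377 ⇒ Q<K, forward
Step 1:
                   B          J          M
  Initial     0.1184    0.04045     0.1826
  Change   -0.005408   -0.01082    0.01082
  Equil        0.113    0.02963     0.1934
  solve Keq expr → x = 0.005408; check Q = 377

Q₀ = 172.1; Q < K (proceeds forward)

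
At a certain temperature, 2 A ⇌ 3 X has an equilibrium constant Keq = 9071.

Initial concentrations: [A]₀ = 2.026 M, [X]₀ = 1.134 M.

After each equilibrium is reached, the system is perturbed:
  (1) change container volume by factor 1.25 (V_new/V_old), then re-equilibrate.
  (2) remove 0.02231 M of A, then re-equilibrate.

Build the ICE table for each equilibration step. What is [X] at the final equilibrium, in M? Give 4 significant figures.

Q₀ = 0.3553 vs Keq = 9071 ⇒ Q<K, forward
Step 1:
                   A          X
  init         2.026      1.134
  Δ           -1.941      2.911
  eq         0.08541      4.045
  solve Keq expr → x = 0.9703; check Q = 9071
Then change container volume by factor 1.25 (V_new/V_old).
Step 2:
                   A          X
  init       0.06833      3.236
  Δ         -0.00692    0.01038
  eq         0.06141      3.246
  solve Keq expr → x = 0.00346; check Q = 9071
Then remove 0.02231 M of A.
Step 3:
                   A          X
  init        0.0391      3.246
  Δ           0.0214    -0.0321
  eq          0.0605      3.214
  solve Keq expr → x = -0.0107; check Q = 9071

[X]_eq = 3.214 M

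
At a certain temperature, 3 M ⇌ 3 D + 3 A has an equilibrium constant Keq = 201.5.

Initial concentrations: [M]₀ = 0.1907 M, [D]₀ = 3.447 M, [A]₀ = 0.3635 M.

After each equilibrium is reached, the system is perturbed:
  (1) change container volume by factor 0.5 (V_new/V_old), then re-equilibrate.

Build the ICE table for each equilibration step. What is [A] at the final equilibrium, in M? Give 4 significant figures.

Q₀ = 283.7 vs Keq = 201.5 ⇒ Q>K, reverse
Step 1:
                   M          D          A
  Initial     0.1907      3.447     0.3635
  Change     0.01397   -0.01397   -0.01397
  Equil       0.2047      3.433     0.3495
  solve Keq expr → x = -0.004658; check Q = 201.5
Then change container volume by factor 0.5 (V_new/V_old).
Step 2:
                   M          D          A
  Initial     0.4093      6.866     0.6991
  Change      0.1812    -0.1812    -0.1812
  Equil       0.5905      6.685     0.5179
  solve Keq expr → x = -0.06039; check Q = 201.5

[A]_eq = 0.5179 M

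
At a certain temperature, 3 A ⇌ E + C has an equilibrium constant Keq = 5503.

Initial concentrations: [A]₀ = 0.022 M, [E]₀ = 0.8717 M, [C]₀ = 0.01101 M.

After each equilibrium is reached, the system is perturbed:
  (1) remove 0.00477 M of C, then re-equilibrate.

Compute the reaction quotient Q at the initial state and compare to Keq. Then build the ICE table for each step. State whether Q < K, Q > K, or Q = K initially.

Q₀ = 901.3 vs Keq = 5503 ⇒ Q<K, forward
Step 1:
                  A         E         C
  init        0.022    0.8717   0.01101
  Δ       -0.008947  0.002982  0.002982
  eq        0.01305    0.8747   0.01399
  solve Keq expr → x = 0.002982; check Q = 5503
Then remove 0.00477 M of C.
Step 2:
                  A         E         C
  init      0.01305    0.8747  0.009222
  Δ       -0.001491 4.9694e-04 4.9694e-04
  eq        0.01156    0.8752  0.009719
  solve Keq expr → x = 4.9694e-04; check Q = 5503

Q₀ = 901.3; Q < K (proceeds forward)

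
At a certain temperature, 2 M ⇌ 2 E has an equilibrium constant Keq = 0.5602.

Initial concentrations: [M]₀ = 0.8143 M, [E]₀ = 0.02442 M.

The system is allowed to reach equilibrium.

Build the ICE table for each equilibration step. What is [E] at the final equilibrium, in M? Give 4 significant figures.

Q₀ = 8.9934e-04 vs Keq = 0.5602 ⇒ Q<K, forward
Step 1:
                  M         E
  I          0.8143   0.02442
  C         -0.3346    0.3346
  E          0.4797     0.359
  solve Keq expr → x = 0.1673; check Q = 0.5602

[E]_eq = 0.359 M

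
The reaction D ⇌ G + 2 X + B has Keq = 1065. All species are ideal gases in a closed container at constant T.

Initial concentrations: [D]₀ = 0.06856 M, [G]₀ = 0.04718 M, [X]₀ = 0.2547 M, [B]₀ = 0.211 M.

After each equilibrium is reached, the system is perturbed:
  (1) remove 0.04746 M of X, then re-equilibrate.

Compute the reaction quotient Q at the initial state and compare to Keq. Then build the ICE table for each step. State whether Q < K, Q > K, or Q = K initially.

Q₀ = 0.009419 vs Keq = 1065 ⇒ Q<K, forward
Step 1:
                    D           G           X           B
  Initial     0.06856     0.04718      0.2547       0.211
  Change     -0.06856     0.06856      0.1371     0.06856
  Equil    4.6638e-06      0.1157      0.3918      0.2796
  solve Keq expr → x = 0.06856; check Q = 1065
Then remove 0.04746 M of X.
Step 2:
                    D           G           X           B
  Initial  4.6638e-06      0.1157      0.3444      0.2796
  Change  -1.0613e-06  1.0613e-06  2.1226e-06  1.0613e-06
  Equil    3.6024e-06      0.1157      0.3444      0.2796
  solve Keq expr → x = 1.0613e-06; check Q = 1065

Q₀ = 0.009419; Q < K (proceeds forward)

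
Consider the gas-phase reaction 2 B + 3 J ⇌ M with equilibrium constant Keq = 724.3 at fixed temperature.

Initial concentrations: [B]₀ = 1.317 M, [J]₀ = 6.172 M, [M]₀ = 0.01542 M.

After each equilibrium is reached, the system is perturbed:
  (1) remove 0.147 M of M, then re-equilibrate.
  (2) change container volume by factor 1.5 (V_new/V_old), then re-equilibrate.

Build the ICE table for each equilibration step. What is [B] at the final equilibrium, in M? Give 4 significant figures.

Q₀ = 3.7812e-05 vs Keq = 724.3 ⇒ Q<K, forward
Step 1:
                    B           J           M
  init          1.317       6.172     0.01542
  Δ            -1.313       -1.97      0.6567
  eq         0.003537       4.202      0.6722
  solve Keq expr → x = 0.6567; check Q = 724.3
Then remove 0.147 M of M.
Step 2:
                    B           J           M
  init       0.003537       4.202      0.5252
  Δ       -4.0930e-04 -6.1395e-04  2.0465e-04
  eq         0.003128       4.201      0.5254
  solve Keq expr → x = 2.0465e-04; check Q = 724.3
Then change container volume by factor 1.5 (V_new/V_old).
Step 3:
                    B           J           M
  init       0.002085       2.801      0.3502
  Δ          0.002588    0.003882   -0.001294
  eq         0.004673       2.805      0.3489
  solve Keq expr → x = -0.001294; check Q = 724.3

[B]_eq = 0.004673 M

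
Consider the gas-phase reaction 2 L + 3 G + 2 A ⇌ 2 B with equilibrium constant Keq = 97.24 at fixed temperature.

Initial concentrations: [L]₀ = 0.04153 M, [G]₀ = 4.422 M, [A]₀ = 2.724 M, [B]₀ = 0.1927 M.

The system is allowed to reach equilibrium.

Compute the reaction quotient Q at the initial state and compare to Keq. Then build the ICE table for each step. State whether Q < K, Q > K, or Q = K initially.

Q₀ = 0.03356; Q < K (proceeds forward)

Q₀ = 0.03356 vs Keq = 97.24 ⇒ Q<K, forward
Step 1:
                    L           G           A           B
  Initial     0.04153       4.422       2.724      0.1927
  Change     -0.04056    -0.06084    -0.04056     0.04056
  Equil    9.6789e-04       4.361       2.683      0.2333
  solve Keq expr → x = 0.02028; check Q = 97.24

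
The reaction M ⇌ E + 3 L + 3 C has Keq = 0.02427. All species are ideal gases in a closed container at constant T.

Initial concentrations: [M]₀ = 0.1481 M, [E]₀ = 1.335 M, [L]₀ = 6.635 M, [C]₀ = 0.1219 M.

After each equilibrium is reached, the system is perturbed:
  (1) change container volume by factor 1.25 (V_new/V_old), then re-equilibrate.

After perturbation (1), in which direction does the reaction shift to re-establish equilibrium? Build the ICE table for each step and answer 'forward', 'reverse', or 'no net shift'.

Direction: forward

Q₀ = 4.769 vs Keq = 0.02427 ⇒ Q>K, reverse
Step 1:
                   M          E          L          C
  init        0.1481      1.335      6.635     0.1219
  Δ          0.03298   -0.03298   -0.09895   -0.09895
  eq          0.1811      1.302      6.536    0.02295
  solve Keq expr → x = -0.03298; check Q = 0.02427
Then change container volume by factor 1.25 (V_new/V_old).
Step 2:
                   M          E          L          C
  init        0.1449      1.042      5.229    0.01836
  Δ         -0.00334    0.00334    0.01002    0.01002
  eq          0.1415      1.045      5.239    0.02838
  solve Keq expr → x = 0.00334; check Q = 0.02427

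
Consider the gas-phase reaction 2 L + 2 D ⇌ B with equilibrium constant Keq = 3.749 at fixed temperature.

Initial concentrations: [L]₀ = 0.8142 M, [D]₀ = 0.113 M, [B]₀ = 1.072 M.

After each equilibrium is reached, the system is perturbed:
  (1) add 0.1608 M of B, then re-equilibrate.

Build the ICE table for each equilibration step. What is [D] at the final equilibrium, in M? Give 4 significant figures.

Q₀ = 126.6 vs Keq = 3.749 ⇒ Q>K, reverse
Step 1:
                  L         D         B
  init       0.8142     0.113     1.072
  Δ          0.3212    0.3212   -0.1606
  eq          1.135    0.4342    0.9114
  solve Keq expr → x = -0.1606; check Q = 3.749
Then add 0.1608 M of B.
Step 2:
                  L         D         B
  init        1.135    0.4342     1.072
  Δ         0.02428   0.02428  -0.01214
  eq           1.16    0.4585      1.06
  solve Keq expr → x = -0.01214; check Q = 3.749

[D]_eq = 0.4585 M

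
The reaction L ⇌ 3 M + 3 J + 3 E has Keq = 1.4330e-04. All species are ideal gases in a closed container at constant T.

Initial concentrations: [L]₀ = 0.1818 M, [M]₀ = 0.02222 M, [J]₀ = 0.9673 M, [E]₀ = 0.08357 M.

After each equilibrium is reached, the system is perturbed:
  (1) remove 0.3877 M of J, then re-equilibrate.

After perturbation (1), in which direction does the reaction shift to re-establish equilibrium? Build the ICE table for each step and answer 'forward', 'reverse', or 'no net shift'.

Q₀ = 3.1877e-08 vs Keq = 1.4330e-04 ⇒ Q<K, forward
Step 1:
                    L           M           J           E
  init         0.1818     0.02222      0.9673     0.08357
  Δ          -0.03661      0.1098      0.1098      0.1098
  eq           0.1452       0.132       1.077      0.1934
  solve Keq expr → x = 0.03661; check Q = 1.4330e-04
Then remove 0.3877 M of J.
Step 2:
                    L           M           J           E
  init         0.1452       0.132      0.6894      0.1934
  Δ           -0.0108     0.03241     0.03241     0.03241
  eq           0.1344      0.1645      0.7218      0.2258
  solve Keq expr → x = 0.0108; check Q = 1.4330e-04

Direction: forward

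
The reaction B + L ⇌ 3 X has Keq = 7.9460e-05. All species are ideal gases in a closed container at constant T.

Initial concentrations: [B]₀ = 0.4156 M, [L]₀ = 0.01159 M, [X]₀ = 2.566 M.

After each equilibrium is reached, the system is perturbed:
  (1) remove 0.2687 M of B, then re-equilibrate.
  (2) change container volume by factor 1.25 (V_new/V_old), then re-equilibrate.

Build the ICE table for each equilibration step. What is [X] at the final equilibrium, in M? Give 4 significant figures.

[X]_eq = 0.03498 M

Q₀ = 3508 vs Keq = 7.9460e-05 ⇒ Q>K, reverse
Step 1:
                   B          L          X
  init        0.4156    0.01159      2.566
  Δ           0.8407     0.8407     -2.522
  eq           1.256     0.8523    0.04398
  solve Keq expr → x = -0.8407; check Q = 7.9460e-05
Then remove 0.2687 M of B.
Step 2:
                   B          L          X
  init        0.9876     0.8523    0.04398
  Δ         0.001119   0.001119  -0.003357
  eq          0.9887     0.8534    0.04062
  solve Keq expr → x = -0.001119; check Q = 7.9460e-05
Then change container volume by factor 1.25 (V_new/V_old).
Step 3:
                   B          L          X
  init         0.791     0.6827     0.0325
  Δ       -8.2772e-04 -8.2772e-04   0.002483
  eq          0.7901     0.6819    0.03498
  solve Keq expr → x = 8.2772e-04; check Q = 7.9460e-05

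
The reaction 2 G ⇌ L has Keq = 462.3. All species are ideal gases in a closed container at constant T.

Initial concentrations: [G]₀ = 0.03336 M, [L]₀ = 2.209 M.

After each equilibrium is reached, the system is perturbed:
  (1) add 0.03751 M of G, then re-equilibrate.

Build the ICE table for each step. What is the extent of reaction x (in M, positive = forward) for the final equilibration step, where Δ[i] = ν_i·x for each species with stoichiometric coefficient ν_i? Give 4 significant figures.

x = 0.01861 M

Q₀ = 1985 vs Keq = 462.3 ⇒ Q>K, reverse
Step 1:
                   G          L
  Initial    0.03336      2.209
  Change     0.03549   -0.01774
  Equil      0.06885      2.191
  solve Keq expr → x = -0.01774; check Q = 462.3
Then add 0.03751 M of G.
Step 2:
                   G          L
  Initial     0.1064      2.191
  Change    -0.03722    0.01861
  Equil      0.06914       2.21
  solve Keq expr → x = 0.01861; check Q = 462.3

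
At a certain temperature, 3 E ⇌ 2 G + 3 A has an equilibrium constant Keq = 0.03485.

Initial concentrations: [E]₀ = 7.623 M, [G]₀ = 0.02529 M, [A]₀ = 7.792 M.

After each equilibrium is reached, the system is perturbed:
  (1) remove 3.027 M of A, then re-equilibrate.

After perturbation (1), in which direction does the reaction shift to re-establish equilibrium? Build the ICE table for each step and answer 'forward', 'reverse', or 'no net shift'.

Direction: forward

Q₀ = 6.8307e-04 vs Keq = 0.03485 ⇒ Q<K, forward
Step 1:
                   E          G          A
  I            7.623    0.02529      7.792
  C          -0.2116     0.1411     0.2116
  E            7.411     0.1664      8.004
  solve Keq expr → x = 0.07053; check Q = 0.03485
Then remove 3.027 M of A.
Step 2:
                   E          G          A
  I            7.411     0.1664      4.977
  C          -0.2089     0.1392     0.2089
  E            7.203     0.3056      5.185
  solve Keq expr → x = 0.06962; check Q = 0.03485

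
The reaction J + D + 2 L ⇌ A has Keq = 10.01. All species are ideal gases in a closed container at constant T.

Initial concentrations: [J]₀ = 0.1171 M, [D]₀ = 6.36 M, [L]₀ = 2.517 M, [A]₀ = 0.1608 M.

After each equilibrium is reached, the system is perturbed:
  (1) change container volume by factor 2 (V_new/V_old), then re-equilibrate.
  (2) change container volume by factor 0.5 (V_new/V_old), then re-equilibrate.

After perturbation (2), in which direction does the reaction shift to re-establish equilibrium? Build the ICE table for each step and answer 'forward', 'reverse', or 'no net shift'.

Q₀ = 0.03408 vs Keq = 10.01 ⇒ Q<K, forward
Step 1:
                  J         D         L         A
  Initial    0.1171      6.36     2.517    0.1608
  Change    -0.1163   -0.1163   -0.2325    0.1163
  Equil   8.4937e-04     6.244     2.284    0.2771
  solve Keq expr → x = 0.1163; check Q = 10.01
Then change container volume by factor 2 (V_new/V_old).
Step 2:
                  J         D         L         A
  Initial 4.2469e-04     3.122     1.142    0.1385
  Change   0.002866  0.002866  0.005733 -0.002866
  Equil    0.003291     3.125     1.148    0.1357
  solve Keq expr → x = -0.002866; check Q = 10.01
Then change container volume by factor 0.5 (V_new/V_old).
Step 3:
                  J         D         L         A
  Initial  0.006582     6.249     2.296    0.2713
  Change  -0.005733 -0.005733  -0.01147  0.005733
  Equil   8.4937e-04     6.244     2.284    0.2771
  solve Keq expr → x = 0.005733; check Q = 10.01

Direction: forward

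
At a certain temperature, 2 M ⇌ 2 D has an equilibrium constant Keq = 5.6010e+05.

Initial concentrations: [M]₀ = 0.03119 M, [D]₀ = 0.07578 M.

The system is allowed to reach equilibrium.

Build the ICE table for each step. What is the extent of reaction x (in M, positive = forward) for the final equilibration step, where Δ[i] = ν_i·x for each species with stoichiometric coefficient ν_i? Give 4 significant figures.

Q₀ = 5.903 vs Keq = 5.6010e+05 ⇒ Q<K, forward
Step 1:
                  M         D
  Initial   0.03119   0.07578
  Change   -0.03105   0.03105
  Equil   1.4274e-04    0.1068
  solve Keq expr → x = 0.01552; check Q = 5.6010e+05

x = 0.01552 M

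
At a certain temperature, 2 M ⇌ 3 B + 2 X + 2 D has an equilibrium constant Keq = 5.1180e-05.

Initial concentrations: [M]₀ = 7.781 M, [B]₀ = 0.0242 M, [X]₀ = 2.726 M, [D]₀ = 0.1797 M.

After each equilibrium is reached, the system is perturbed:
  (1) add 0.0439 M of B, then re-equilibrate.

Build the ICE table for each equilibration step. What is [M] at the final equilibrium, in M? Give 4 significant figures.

Q₀ = 5.6172e-08 vs Keq = 5.1180e-05 ⇒ Q<K, forward
Step 1:
                  M         B         X         D
  Initial     7.781    0.0242     2.726    0.1797
  Change   -0.09738    0.1461   0.09738   0.09738
  Equil       7.684    0.1703     2.823    0.2771
  solve Keq expr → x = 0.04869; check Q = 5.1180e-05
Then add 0.0439 M of B.
Step 2:
                  M         B         X         D
  Initial     7.684    0.2142     2.823    0.2771
  Change    0.02198  -0.03297  -0.02198  -0.02198
  Equil       7.706    0.1812     2.801    0.2551
  solve Keq expr → x = -0.01099; check Q = 5.1180e-05

[M]_eq = 7.706 M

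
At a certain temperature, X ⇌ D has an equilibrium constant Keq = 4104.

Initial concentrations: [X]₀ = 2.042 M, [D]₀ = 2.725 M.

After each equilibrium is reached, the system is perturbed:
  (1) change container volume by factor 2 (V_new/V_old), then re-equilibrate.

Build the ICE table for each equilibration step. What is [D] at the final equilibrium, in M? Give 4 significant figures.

Q₀ = 1.334 vs Keq = 4104 ⇒ Q<K, forward
Step 1:
                   X          D
  init         2.042      2.725
  Δ           -2.041      2.041
  eq        0.001161      4.766
  solve Keq expr → x = 2.041; check Q = 4104
Then change container volume by factor 2 (V_new/V_old).
Step 2:
                   X          D
  init    5.8063e-04      2.383
  Δ                0          0
  eq      5.8063e-04      2.383
  solve Keq expr → x = 0; check Q = 4104

[D]_eq = 2.383 M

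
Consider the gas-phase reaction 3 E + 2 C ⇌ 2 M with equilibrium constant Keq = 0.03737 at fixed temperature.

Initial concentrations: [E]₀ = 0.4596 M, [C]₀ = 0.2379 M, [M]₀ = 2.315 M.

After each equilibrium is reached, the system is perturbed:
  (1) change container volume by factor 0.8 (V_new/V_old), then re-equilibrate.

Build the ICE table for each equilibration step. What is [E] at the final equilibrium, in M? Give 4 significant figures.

[E]_eq = 2.703 M

Q₀ = 975.4 vs Keq = 0.03737 ⇒ Q>K, reverse
Step 1:
                  E         C         M
  Initial    0.4596    0.2379     2.315
  Change      1.897     1.264    -1.264
  Equil       2.356     1.502     1.051
  solve Keq expr → x = -0.6322; check Q = 0.03737
Then change container volume by factor 0.8 (V_new/V_old).
Step 2:
                  E         C         M
  Initial     2.945     1.878     1.313
  Change    -0.2423   -0.1615    0.1615
  Equil       2.703     1.716     1.475
  solve Keq expr → x = 0.08076; check Q = 0.03737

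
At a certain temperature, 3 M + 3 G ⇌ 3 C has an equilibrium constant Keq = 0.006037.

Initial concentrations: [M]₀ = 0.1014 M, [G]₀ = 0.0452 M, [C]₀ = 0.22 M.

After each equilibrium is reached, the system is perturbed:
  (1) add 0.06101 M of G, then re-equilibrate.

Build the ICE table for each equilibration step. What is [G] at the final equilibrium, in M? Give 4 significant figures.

Q₀ = 1.1060e+05 vs Keq = 0.006037 ⇒ Q>K, reverse
Step 1:
                    M           G           C
  Initial      0.1014      0.0452        0.22
  Change       0.2059      0.2059     -0.2059
  Equil        0.3073      0.2511     0.01405
  solve Keq expr → x = -0.06865; check Q = 0.006037
Then add 0.06101 M of G.
Step 2:
                    M           G           C
  Initial      0.3073      0.3122     0.01405
  Change     -0.00307    -0.00307     0.00307
  Equil        0.3043      0.3091     0.01712
  solve Keq expr → x = 0.001023; check Q = 0.006037

[G]_eq = 0.3091 M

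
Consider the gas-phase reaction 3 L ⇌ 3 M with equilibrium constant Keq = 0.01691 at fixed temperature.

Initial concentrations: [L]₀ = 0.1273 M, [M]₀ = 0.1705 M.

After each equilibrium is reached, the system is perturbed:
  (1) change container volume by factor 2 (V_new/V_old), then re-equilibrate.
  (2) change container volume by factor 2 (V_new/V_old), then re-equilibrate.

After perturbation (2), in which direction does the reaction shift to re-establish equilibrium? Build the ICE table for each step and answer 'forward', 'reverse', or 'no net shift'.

Q₀ = 2.403 vs Keq = 0.01691 ⇒ Q>K, reverse
Step 1:
                  L         M
  Initial    0.1273    0.1705
  Change     0.1097   -0.1097
  Equil       0.237   0.06083
  solve Keq expr → x = -0.03656; check Q = 0.01691
Then change container volume by factor 2 (V_new/V_old).
Step 2:
                  L         M
  Initial    0.1185   0.03041
  Change          0         0
  Equil      0.1185   0.03041
  solve Keq expr → x = 0; check Q = 0.01691
Then change container volume by factor 2 (V_new/V_old).
Step 3:
                  L         M
  Initial   0.05924   0.01521
  Change          0         0
  Equil     0.05924   0.01521
  solve Keq expr → x = 0; check Q = 0.01691

Direction: no net shift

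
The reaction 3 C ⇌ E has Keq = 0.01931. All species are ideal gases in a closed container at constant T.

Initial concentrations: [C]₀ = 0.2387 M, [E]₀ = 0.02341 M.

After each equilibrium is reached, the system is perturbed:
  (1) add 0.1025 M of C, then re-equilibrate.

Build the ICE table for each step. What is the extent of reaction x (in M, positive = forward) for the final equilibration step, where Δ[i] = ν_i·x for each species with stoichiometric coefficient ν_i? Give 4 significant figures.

Q₀ = 1.721 vs Keq = 0.01931 ⇒ Q>K, reverse
Step 1:
                    C           E
  init         0.2387     0.02341
  Δ           0.06855    -0.02285
  eq           0.3072  5.6009e-04
  solve Keq expr → x = -0.02285; check Q = 0.01931
Then add 0.1025 M of C.
Step 2:
                    C           E
  init         0.4097  5.6009e-04
  Δ          -0.00224  7.4667e-04
  eq           0.4075    0.001307
  solve Keq expr → x = 7.4667e-04; check Q = 0.01931

x = 7.4667e-04 M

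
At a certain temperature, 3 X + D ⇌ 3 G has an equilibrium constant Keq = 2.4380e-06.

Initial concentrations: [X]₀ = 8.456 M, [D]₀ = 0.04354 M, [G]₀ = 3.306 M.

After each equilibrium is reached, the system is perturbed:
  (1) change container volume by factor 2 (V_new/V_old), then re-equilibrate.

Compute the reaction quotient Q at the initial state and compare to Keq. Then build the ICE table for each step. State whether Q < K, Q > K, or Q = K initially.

Q₀ = 1.373; Q > K (proceeds reverse)

Q₀ = 1.373 vs Keq = 2.4380e-06 ⇒ Q>K, reverse
Step 1:
                   X          D          G
  init         8.456    0.04354      3.306
  Δ            3.145      1.048     -3.145
  eq            11.6      1.092     0.1608
  solve Keq expr → x = -1.048; check Q = 2.4380e-06
Then change container volume by factor 2 (V_new/V_old).
Step 2:
                   X          D          G
  init         5.801      0.546    0.08039
  Δ           0.0162   0.005399    -0.0162
  eq           5.817     0.5514     0.0642
  solve Keq expr → x = -0.005399; check Q = 2.4380e-06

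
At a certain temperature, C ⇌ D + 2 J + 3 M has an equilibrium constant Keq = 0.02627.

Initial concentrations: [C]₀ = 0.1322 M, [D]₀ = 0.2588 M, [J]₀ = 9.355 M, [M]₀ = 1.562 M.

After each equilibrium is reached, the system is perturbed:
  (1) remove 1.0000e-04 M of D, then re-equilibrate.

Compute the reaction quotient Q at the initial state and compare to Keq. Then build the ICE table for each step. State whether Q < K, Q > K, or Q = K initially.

Q₀ = 652.9 vs Keq = 0.02627 ⇒ Q>K, reverse
Step 1:
                   C          D          J          M
  init        0.1322     0.2588      9.355      1.562
  Δ           0.2585    -0.2585    -0.5171    -0.7756
  eq          0.3907 2.7020e-04      8.838     0.7864
  solve Keq expr → x = -0.2585; check Q = 0.02627
Then remove 1.0000e-04 M of D.
Step 2:
                   C          D          J          M
  init        0.3907 1.7020e-04      8.838     0.7864
  Δ       -9.9611e-05 9.9611e-05 1.9922e-04 2.9883e-04
  eq          0.3906 2.6981e-04      8.838     0.7867
  solve Keq expr → x = 9.9611e-05; check Q = 0.02627

Q₀ = 652.9; Q > K (proceeds reverse)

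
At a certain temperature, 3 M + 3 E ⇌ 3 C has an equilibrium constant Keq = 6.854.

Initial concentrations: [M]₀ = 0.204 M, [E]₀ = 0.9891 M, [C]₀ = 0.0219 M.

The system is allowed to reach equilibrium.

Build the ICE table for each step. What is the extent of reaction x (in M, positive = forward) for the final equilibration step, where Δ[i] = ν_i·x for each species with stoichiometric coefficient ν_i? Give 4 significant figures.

x = 0.03962 M

Q₀ = 0.001279 vs Keq = 6.854 ⇒ Q<K, forward
Step 1:
                   M          E          C
  init         0.204     0.9891     0.0219
  Δ          -0.1189    -0.1189     0.1189
  eq         0.08515     0.8702     0.1408
  solve Keq expr → x = 0.03962; check Q = 6.854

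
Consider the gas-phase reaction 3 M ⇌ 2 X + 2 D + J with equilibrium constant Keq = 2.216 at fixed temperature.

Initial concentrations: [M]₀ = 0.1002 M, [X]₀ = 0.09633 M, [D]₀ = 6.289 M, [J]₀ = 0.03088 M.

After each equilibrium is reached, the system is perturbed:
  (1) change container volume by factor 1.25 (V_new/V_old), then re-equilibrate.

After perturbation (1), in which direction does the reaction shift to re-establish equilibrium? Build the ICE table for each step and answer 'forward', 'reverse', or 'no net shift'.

Q₀ = 11.27 vs Keq = 2.216 ⇒ Q>K, reverse
Step 1:
                  M         X         D         J
  I          0.1002   0.09633     6.289   0.03088
  C          0.0296  -0.01973  -0.01973 -0.009866
  E          0.1298    0.0766     6.269   0.02101
  solve Keq expr → x = -0.009866; check Q = 2.216
Then change container volume by factor 1.25 (V_new/V_old).
Step 2:
                  M         X         D         J
  I          0.1038   0.06128     5.015   0.01681
  C       -0.006395  0.004263  0.004263  0.002132
  E         0.09744   0.06554      5.02   0.01894
  solve Keq expr → x = 0.002132; check Q = 2.216

Direction: forward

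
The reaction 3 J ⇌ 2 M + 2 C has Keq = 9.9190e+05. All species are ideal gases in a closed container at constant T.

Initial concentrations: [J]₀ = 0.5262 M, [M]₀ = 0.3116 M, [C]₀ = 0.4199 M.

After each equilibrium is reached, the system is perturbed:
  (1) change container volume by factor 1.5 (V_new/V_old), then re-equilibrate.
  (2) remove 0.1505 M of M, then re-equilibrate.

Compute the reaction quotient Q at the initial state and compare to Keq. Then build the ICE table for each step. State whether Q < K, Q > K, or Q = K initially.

Q₀ = 0.1175; Q < K (proceeds forward)

Q₀ = 0.1175 vs Keq = 9.9190e+05 ⇒ Q<K, forward
Step 1:
                   J          M          C
  I           0.5262     0.3116     0.4199
  C          -0.5198     0.3466     0.3466
  E         0.006354     0.6582     0.7665
  solve Keq expr → x = 0.1733; check Q = 9.9190e+05
Then change container volume by factor 1.5 (V_new/V_old).
Step 2:
                   J          M          C
  I         0.004236     0.4388      0.511
  C       -5.3182e-04 3.5455e-04 3.5455e-04
  E         0.003704     0.4391     0.5113
  solve Keq expr → x = 1.7727e-04; check Q = 9.9190e+05
Then remove 0.1505 M of M.
Step 3:
                   J          M          C
  I         0.003704     0.2886     0.5113
  C       -8.9794e-04 5.9863e-04 5.9863e-04
  E         0.002806     0.2892     0.5119
  solve Keq expr → x = 2.9931e-04; check Q = 9.9190e+05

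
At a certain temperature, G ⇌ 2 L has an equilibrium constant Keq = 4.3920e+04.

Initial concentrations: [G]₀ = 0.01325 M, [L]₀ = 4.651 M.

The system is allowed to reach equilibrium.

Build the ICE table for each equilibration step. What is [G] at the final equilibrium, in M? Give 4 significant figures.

[G]_eq = 4.9794e-04 M

Q₀ = 1633 vs Keq = 4.3920e+04 ⇒ Q<K, forward
Step 1:
                   G          L
  I          0.01325      4.651
  C         -0.01275     0.0255
  E       4.9794e-04      4.677
  solve Keq expr → x = 0.01275; check Q = 4.3920e+04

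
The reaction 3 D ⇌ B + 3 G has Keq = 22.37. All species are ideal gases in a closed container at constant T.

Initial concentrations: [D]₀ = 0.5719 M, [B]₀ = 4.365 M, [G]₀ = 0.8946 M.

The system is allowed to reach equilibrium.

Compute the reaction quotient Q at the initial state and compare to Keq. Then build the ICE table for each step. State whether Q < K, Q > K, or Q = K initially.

Q₀ = 16.71 vs Keq = 22.37 ⇒ Q<K, forward
Step 1:
                  D         B         G
  init       0.5719     4.365    0.8946
  Δ        -0.03327   0.01109   0.03327
  eq         0.5386     4.376    0.9279
  solve Keq expr → x = 0.01109; check Q = 22.37

Q₀ = 16.71; Q < K (proceeds forward)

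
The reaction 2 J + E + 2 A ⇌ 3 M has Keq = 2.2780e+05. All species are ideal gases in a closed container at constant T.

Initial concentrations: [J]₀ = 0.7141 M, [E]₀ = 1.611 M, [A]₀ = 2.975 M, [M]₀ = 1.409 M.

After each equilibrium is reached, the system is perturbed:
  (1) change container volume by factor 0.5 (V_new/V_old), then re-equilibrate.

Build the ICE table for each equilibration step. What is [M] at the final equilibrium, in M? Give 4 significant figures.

Q₀ = 0.3847 vs Keq = 2.2780e+05 ⇒ Q<K, forward
Step 1:
                    J           E           A           M
  I            0.7141       1.611       2.975       1.409
  C           -0.7109     -0.3554     -0.7109       1.066
  E          0.003216       1.256       2.264       2.475
  solve Keq expr → x = 0.3554; check Q = 2.2780e+05
Then change container volume by factor 0.5 (V_new/V_old).
Step 2:
                    J           E           A           M
  I          0.006433       2.511       4.528       4.951
  C         -0.003208   -0.001604   -0.003208    0.004812
  E          0.003224        2.51       4.525       4.955
  solve Keq expr → x = 0.001604; check Q = 2.2780e+05

[M]_eq = 4.955 M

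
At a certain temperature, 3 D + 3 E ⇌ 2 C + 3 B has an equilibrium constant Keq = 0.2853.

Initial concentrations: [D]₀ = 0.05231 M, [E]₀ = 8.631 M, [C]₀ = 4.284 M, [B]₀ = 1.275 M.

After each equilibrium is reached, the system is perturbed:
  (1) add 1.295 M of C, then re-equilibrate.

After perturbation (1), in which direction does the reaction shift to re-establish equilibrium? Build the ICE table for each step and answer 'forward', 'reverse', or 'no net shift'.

Q₀ = 413.3 vs Keq = 0.2853 ⇒ Q>K, reverse
Step 1:
                  D         E         C         B
  I         0.05231     8.631     4.284     1.275
  C          0.3469    0.3469   -0.2312   -0.3469
  E          0.3992     8.978     4.053    0.9281
  solve Keq expr → x = -0.1156; check Q = 0.2853
Then add 1.295 M of C.
Step 2:
                  D         E         C         B
  I          0.3992     8.978     5.348    0.9281
  C         0.05049   0.05049  -0.03366  -0.05049
  E          0.4497     9.028     5.314    0.8776
  solve Keq expr → x = -0.01683; check Q = 0.2853

Direction: reverse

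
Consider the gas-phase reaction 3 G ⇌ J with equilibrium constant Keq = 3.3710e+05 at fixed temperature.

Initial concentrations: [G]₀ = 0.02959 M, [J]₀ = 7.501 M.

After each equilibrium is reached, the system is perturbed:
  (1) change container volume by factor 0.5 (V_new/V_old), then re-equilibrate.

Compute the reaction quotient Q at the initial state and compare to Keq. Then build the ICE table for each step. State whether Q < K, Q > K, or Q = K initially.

Q₀ = 2.8952e+05; Q < K (proceeds forward)

Q₀ = 2.8952e+05 vs Keq = 3.3710e+05 ⇒ Q<K, forward
Step 1:
                   G          J
  I          0.02959      7.501
  C        -0.001463 4.8753e-04
  E          0.02813      7.501
  solve Keq expr → x = 4.8753e-04; check Q = 3.3710e+05
Then change container volume by factor 0.5 (V_new/V_old).
Step 2:
                   G          J
  I          0.05625         15
  C         -0.02081   0.006937
  E          0.03544      15.01
  solve Keq expr → x = 0.006937; check Q = 3.3710e+05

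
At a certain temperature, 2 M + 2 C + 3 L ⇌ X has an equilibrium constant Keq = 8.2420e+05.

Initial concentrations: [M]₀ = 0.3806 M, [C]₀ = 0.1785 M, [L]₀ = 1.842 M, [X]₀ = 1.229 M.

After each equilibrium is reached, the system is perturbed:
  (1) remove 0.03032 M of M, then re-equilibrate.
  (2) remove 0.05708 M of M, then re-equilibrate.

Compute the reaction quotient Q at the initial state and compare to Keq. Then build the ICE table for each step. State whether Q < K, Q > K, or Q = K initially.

Q₀ = 42.61 vs Keq = 8.2420e+05 ⇒ Q<K, forward
Step 1:
                   M          C          L          X
  Initial     0.3806     0.1785      1.842      1.229
  Change     -0.1754    -0.1754    -0.2631     0.0877
  Equil       0.2052   0.003105      1.579      1.317
  solve Keq expr → x = 0.0877; check Q = 8.2420e+05
Then remove 0.03032 M of M.
Step 2:
                   M          C          L          X
  Initial     0.1749   0.003105      1.579      1.317
  Change  5.2429e-04 5.2429e-04 7.8643e-04 -2.6214e-04
  Equil       0.1754   0.003629       1.58      1.316
  solve Keq expr → x = -2.6214e-04; check Q = 8.2420e+05
Then remove 0.05708 M of M.
Step 3:
                   M          C          L          X
  Initial     0.1183   0.003629       1.58      1.316
  Change    0.001662   0.001662   0.002493 -8.3091e-04
  Equil         0.12   0.005291      1.582      1.316
  solve Keq expr → x = -8.3091e-04; check Q = 8.2420e+05

Q₀ = 42.61; Q < K (proceeds forward)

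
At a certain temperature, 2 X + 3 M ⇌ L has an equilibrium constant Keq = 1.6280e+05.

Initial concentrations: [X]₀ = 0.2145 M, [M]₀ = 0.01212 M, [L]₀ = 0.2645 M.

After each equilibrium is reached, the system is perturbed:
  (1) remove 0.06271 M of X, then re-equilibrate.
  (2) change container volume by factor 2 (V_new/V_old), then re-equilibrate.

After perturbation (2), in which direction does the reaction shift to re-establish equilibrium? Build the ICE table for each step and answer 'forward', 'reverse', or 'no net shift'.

Q₀ = 3.2290e+06 vs Keq = 1.6280e+05 ⇒ Q>K, reverse
Step 1:
                  X         M         L
  init       0.2145   0.01212    0.2645
  Δ         0.01279   0.01919 -0.006396
  eq         0.2273   0.03131    0.2581
  solve Keq expr → x = -0.006396; check Q = 1.6280e+05
Then remove 0.06271 M of X.
Step 2:
                  X         M         L
  init       0.1646   0.03131    0.2581
  Δ        0.004479  0.006719  -0.00224
  eq         0.1691   0.03803    0.2559
  solve Keq expr → x = -0.00224; check Q = 1.6280e+05
Then change container volume by factor 2 (V_new/V_old).
Step 3:
                  X         M         L
  init      0.08453   0.01901    0.1279
  Δ         0.01532   0.02299 -0.007662
  eq        0.09986     0.042    0.1203
  solve Keq expr → x = -0.007662; check Q = 1.6280e+05

Direction: reverse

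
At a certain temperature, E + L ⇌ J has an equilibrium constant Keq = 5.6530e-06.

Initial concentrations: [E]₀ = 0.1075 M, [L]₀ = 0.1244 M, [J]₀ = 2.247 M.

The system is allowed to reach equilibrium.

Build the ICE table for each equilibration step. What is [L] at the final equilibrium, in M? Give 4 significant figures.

Q₀ = 168 vs Keq = 5.6530e-06 ⇒ Q>K, reverse
Step 1:
                  E         L         J
  Initial    0.1075    0.1244     2.247
  Change      2.247     2.247    -2.247
  Equil       2.354     2.371 3.1562e-05
  solve Keq expr → x = -2.247; check Q = 5.6530e-06

[L]_eq = 2.371 M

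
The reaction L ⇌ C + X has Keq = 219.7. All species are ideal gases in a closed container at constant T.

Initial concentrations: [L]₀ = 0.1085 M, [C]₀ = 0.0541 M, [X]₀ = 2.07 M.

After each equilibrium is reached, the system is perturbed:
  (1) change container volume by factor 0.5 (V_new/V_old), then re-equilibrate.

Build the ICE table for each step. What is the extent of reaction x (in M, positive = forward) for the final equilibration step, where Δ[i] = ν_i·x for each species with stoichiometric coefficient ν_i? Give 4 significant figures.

x = -0.003124 M

Q₀ = 1.032 vs Keq = 219.7 ⇒ Q<K, forward
Step 1:
                    L           C           X
  Initial      0.1085      0.0541        2.07
  Change      -0.1069      0.1069      0.1069
  Equil      0.001595       0.161       2.177
  solve Keq expr → x = 0.1069; check Q = 219.7
Then change container volume by factor 0.5 (V_new/V_old).
Step 2:
                    L           C           X
  Initial    0.003191       0.322       4.354
  Change     0.003124   -0.003124   -0.003124
  Equil      0.006315      0.3189       4.351
  solve Keq expr → x = -0.003124; check Q = 219.7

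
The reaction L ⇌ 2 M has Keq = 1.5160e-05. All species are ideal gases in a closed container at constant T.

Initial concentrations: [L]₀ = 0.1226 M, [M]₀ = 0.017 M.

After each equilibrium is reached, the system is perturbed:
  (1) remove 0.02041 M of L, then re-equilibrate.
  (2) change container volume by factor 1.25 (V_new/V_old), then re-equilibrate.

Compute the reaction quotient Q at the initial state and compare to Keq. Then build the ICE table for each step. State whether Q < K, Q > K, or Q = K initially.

Q₀ = 0.002357 vs Keq = 1.5160e-05 ⇒ Q>K, reverse
Step 1:
                   L          M
  Initial     0.1226      0.017
  Change    0.007797   -0.01559
  Equil       0.1304   0.001406
  solve Keq expr → x = -0.007797; check Q = 1.5160e-05
Then remove 0.02041 M of L.
Step 2:
                   L          M
  Initial       0.11   0.001406
  Change  5.7189e-05 -1.1438e-04
  Equil         0.11   0.001292
  solve Keq expr → x = -5.7189e-05; check Q = 1.5160e-05
Then change container volume by factor 1.25 (V_new/V_old).
Step 3:
                   L          M
  Initial    0.08804   0.001033
  Change  -6.0782e-05 1.2156e-04
  Equil      0.08797   0.001155
  solve Keq expr → x = 6.0782e-05; check Q = 1.5160e-05

Q₀ = 0.002357; Q > K (proceeds reverse)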